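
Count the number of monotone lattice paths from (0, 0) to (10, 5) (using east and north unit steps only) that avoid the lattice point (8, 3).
Number of paths = 2013

Total paths from (0, 0) to (10, 5): C(15, 10) = 3003. Paths through (8, 3): (paths (0, 0) → (8, 3)) × (paths (8, 3) → (10, 5)) = C(11, 8) · C(4, 2) = 165 · 6 = 990. Avoidance count = 3003 − 990 = 2013.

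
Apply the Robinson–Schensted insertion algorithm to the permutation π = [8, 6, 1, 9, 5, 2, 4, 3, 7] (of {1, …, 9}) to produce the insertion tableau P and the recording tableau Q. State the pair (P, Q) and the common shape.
P = [1, 2, 3, 7] / [4, 9] / [5] / [6] / [8];  Q = [1, 4, 7, 9] / [2, 5] / [3] / [6] / [8];  common shape = (4, 2, 1, 1, 1)

Row-insert the values π_1, π_2, … into P one at a time, bumping the leftmost entry strictly greater than the inserted value down to the next row. The recording tableau Q records, in position (i, j), the step at which that cell was added to P.
  Insert 8 (step 1): P = [8];  Q = [1]
  Insert 6 (step 2): P = [6] / [8];  Q = [1] / [2]
  Insert 1 (step 3): P = [1] / [6] / [8];  Q = [1] / [2] / [3]
  Insert 9 (step 4): P = [1, 9] / [6] / [8];  Q = [1, 4] / [2] / [3]
  Insert 5 (step 5): P = [1, 5] / [6, 9] / [8];  Q = [1, 4] / [2, 5] / [3]
  Insert 2 (step 6): P = [1, 2] / [5, 9] / [6] / [8];  Q = [1, 4] / [2, 5] / [3] / [6]
  Insert 4 (step 7): P = [1, 2, 4] / [5, 9] / [6] / [8];  Q = [1, 4, 7] / [2, 5] / [3] / [6]
  Insert 3 (step 8): P = [1, 2, 3] / [4, 9] / [5] / [6] / [8];  Q = [1, 4, 7] / [2, 5] / [3] / [6] / [8]
  Insert 7 (step 9): P = [1, 2, 3, 7] / [4, 9] / [5] / [6] / [8];  Q = [1, 4, 7, 9] / [2, 5] / [3] / [6] / [8]
Final shape: (4, 2, 1, 1, 1).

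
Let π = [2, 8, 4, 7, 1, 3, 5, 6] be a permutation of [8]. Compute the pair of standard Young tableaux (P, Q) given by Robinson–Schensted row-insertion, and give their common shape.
P = [1, 3, 5, 6] / [2, 4, 7] / [8];  Q = [1, 2, 4, 8] / [3, 6, 7] / [5];  common shape = (4, 3, 1)

Row-insert the values π_1, π_2, … into P one at a time, bumping the leftmost entry strictly greater than the inserted value down to the next row. The recording tableau Q records, in position (i, j), the step at which that cell was added to P.
  Insert 2 (step 1): P = [2];  Q = [1]
  Insert 8 (step 2): P = [2, 8];  Q = [1, 2]
  Insert 4 (step 3): P = [2, 4] / [8];  Q = [1, 2] / [3]
  Insert 7 (step 4): P = [2, 4, 7] / [8];  Q = [1, 2, 4] / [3]
  Insert 1 (step 5): P = [1, 4, 7] / [2] / [8];  Q = [1, 2, 4] / [3] / [5]
  Insert 3 (step 6): P = [1, 3, 7] / [2, 4] / [8];  Q = [1, 2, 4] / [3, 6] / [5]
  Insert 5 (step 7): P = [1, 3, 5] / [2, 4, 7] / [8];  Q = [1, 2, 4] / [3, 6, 7] / [5]
  Insert 6 (step 8): P = [1, 3, 5, 6] / [2, 4, 7] / [8];  Q = [1, 2, 4, 8] / [3, 6, 7] / [5]
Final shape: (4, 3, 1).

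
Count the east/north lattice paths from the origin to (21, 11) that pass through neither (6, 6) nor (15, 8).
Number of paths = 77781288

Inclusion–exclusion. Total paths: C(32, 21) = 129024480. Through P₁: C(12, 6)·C(20, 15) = 14325696. Through P₂: C(23, 15)·C(9, 6) = 41186376. Since P₁ is strictly southwest of P₂, a monotone path through both must visit P₁ then P₂; paths through both = C(12, 6)·C(11, 9)·C(9, 6) = 4268880. Avoid both = 129024480 − 14325696 − 41186376 + 4268880 = 77781288.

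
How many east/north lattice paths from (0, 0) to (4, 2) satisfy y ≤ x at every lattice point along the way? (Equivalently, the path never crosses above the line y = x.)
Number of paths = 9

By the reflection principle (André's argument), the number of monotone paths to (4, 2) with n ≤ m that never go above y = x is C(6, 4) − C(6, 5) = 15 − 6 = 9.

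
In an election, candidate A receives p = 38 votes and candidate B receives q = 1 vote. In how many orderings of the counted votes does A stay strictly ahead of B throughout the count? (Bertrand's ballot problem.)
Strict-lead orderings = 37

Total orderings of the 39 votes with 38 for A: C(39, 38) = 39. By the Bertrand ballot formula (Cycle Lemma / reflection principle), the number of orderings in which A is strictly ahead of B throughout is (p − q)/(p + q) · C(p + q, p) = (38 − 1)/(38 + 1) · 39 = 37.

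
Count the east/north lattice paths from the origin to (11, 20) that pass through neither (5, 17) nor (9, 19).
Number of paths = 62924589

Inclusion–exclusion. Total paths: C(31, 11) = 84672315. Through P₁: C(22, 5)·C(9, 6) = 2212056. Through P₂: C(28, 9)·C(3, 2) = 20720700. Since P₁ is strictly southwest of P₂, a monotone path through both must visit P₁ then P₂; paths through both = C(22, 5)·C(6, 4)·C(3, 2) = 1185030. Avoid both = 84672315 − 2212056 − 20720700 + 1185030 = 62924589.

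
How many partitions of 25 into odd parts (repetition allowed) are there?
p_odd(25) = 142

Enumerate partitions using only odd parts via the recurrence o(n, m) = o(n, m−2) + o(n−m, m) over odd m, starting from the largest odd part ≤ n. This gives p_odd(25) = 142. (Euler's theorem: equals the count of distinct-part partitions.)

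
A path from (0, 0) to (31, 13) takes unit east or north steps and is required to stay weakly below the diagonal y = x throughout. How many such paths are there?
Number of paths = 30824843819

By the reflection principle (André's argument), the number of monotone paths to (31, 13) with n ≤ m that never go above y = x is C(44, 31) − C(44, 32) = 51915526432 − 21090682613 = 30824843819.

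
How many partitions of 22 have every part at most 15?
p(22, parts ≤ 15) = 972

Use the recurrence p(n, m) = p(n, m−1) + p(n−m, m): either the largest part is < m (count p(n, m−1)) or the largest part is exactly m (remove one copy of m, count p(n−m, m)). With p(0, ·) = 1 this gives p(22, parts ≤ 15) = 972. (By conjugating Young diagrams, this also counts partitions of 22 into at most 15 parts.)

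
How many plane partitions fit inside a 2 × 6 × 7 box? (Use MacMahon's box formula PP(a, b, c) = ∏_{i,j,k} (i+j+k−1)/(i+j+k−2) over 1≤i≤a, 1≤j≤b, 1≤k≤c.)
PP(2, 6, 7) = 736164

Evaluate the triple product over i = 1..2, j = 1..6, k = 1..7. The factors are (2/1) · (3/2) · (4/3) · (5/4) · (6/5) · (7/6) · (8/7) · (3/2) · … (84 factors total). The numerators and denominators telescope so the product is an integer; carrying out the multiplication exactly gives PP(2, 6, 7) = 736164.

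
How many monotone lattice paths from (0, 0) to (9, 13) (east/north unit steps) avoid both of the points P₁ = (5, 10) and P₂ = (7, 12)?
Number of paths = 295205

Inclusion–exclusion. Total paths: C(22, 9) = 497420. Through P₁: C(15, 5)·C(7, 4) = 105105. Through P₂: C(19, 7)·C(3, 2) = 151164. Since P₁ is strictly southwest of P₂, a monotone path through both must visit P₁ then P₂; paths through both = C(15, 5)·C(4, 2)·C(3, 2) = 54054. Avoid both = 497420 − 105105 − 151164 + 54054 = 295205.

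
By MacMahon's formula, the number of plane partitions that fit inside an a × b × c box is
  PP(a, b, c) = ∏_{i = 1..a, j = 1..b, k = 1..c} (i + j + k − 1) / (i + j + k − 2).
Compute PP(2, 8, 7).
PP(2, 8, 7) = 9202050

Evaluate the triple product over i = 1..2, j = 1..8, k = 1..7. The factors are (2/1) · (3/2) · (4/3) · (5/4) · (6/5) · (7/6) · (8/7) · (3/2) · … (112 factors total). The numerators and denominators telescope so the product is an integer; carrying out the multiplication exactly gives PP(2, 8, 7) = 9202050.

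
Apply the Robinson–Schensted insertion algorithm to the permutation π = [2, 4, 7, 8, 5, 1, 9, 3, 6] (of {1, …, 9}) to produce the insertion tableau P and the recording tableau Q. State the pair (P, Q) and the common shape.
P = [1, 3, 5, 6, 9] / [2, 4, 8] / [7];  Q = [1, 2, 3, 4, 7] / [5, 8, 9] / [6];  common shape = (5, 3, 1)

Row-insert the values π_1, π_2, … into P one at a time, bumping the leftmost entry strictly greater than the inserted value down to the next row. The recording tableau Q records, in position (i, j), the step at which that cell was added to P.
  Insert 2 (step 1): P = [2];  Q = [1]
  Insert 4 (step 2): P = [2, 4];  Q = [1, 2]
  Insert 7 (step 3): P = [2, 4, 7];  Q = [1, 2, 3]
  Insert 8 (step 4): P = [2, 4, 7, 8];  Q = [1, 2, 3, 4]
  Insert 5 (step 5): P = [2, 4, 5, 8] / [7];  Q = [1, 2, 3, 4] / [5]
  Insert 1 (step 6): P = [1, 4, 5, 8] / [2] / [7];  Q = [1, 2, 3, 4] / [5] / [6]
  Insert 9 (step 7): P = [1, 4, 5, 8, 9] / [2] / [7];  Q = [1, 2, 3, 4, 7] / [5] / [6]
  Insert 3 (step 8): P = [1, 3, 5, 8, 9] / [2, 4] / [7];  Q = [1, 2, 3, 4, 7] / [5, 8] / [6]
  Insert 6 (step 9): P = [1, 3, 5, 6, 9] / [2, 4, 8] / [7];  Q = [1, 2, 3, 4, 7] / [5, 8, 9] / [6]
Final shape: (5, 3, 1).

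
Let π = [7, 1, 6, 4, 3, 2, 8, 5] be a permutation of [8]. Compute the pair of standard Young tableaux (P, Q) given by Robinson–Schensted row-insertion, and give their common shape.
P = [1, 2, 5] / [3, 8] / [4] / [6] / [7];  Q = [1, 3, 7] / [2, 8] / [4] / [5] / [6];  common shape = (3, 2, 1, 1, 1)

Row-insert the values π_1, π_2, … into P one at a time, bumping the leftmost entry strictly greater than the inserted value down to the next row. The recording tableau Q records, in position (i, j), the step at which that cell was added to P.
  Insert 7 (step 1): P = [7];  Q = [1]
  Insert 1 (step 2): P = [1] / [7];  Q = [1] / [2]
  Insert 6 (step 3): P = [1, 6] / [7];  Q = [1, 3] / [2]
  Insert 4 (step 4): P = [1, 4] / [6] / [7];  Q = [1, 3] / [2] / [4]
  Insert 3 (step 5): P = [1, 3] / [4] / [6] / [7];  Q = [1, 3] / [2] / [4] / [5]
  Insert 2 (step 6): P = [1, 2] / [3] / [4] / [6] / [7];  Q = [1, 3] / [2] / [4] / [5] / [6]
  Insert 8 (step 7): P = [1, 2, 8] / [3] / [4] / [6] / [7];  Q = [1, 3, 7] / [2] / [4] / [5] / [6]
  Insert 5 (step 8): P = [1, 2, 5] / [3, 8] / [4] / [6] / [7];  Q = [1, 3, 7] / [2, 8] / [4] / [5] / [6]
Final shape: (3, 2, 1, 1, 1).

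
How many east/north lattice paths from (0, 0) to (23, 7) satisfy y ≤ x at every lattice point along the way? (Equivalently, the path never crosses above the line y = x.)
Number of paths = 1442025

By the reflection principle (André's argument), the number of monotone paths to (23, 7) with n ≤ m that never go above y = x is C(30, 23) − C(30, 24) = 2035800 − 593775 = 1442025.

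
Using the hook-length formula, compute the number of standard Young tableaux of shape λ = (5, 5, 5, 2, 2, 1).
# SYT of shape (5, 5, 5, 2, 2, 1) = 48498450

Hook-length formula: f^λ = n! / Π hook(c), product over all cells c of the Young diagram. For λ = (5, 5, 5, 2, 2, 1), n = 20 boxes. Hook lengths by row (left-to-right, top-to-bottom): [10, 8, 5, 4, 3]; [9, 7, 4, 3, 2]; [8, 6, 3, 2, 1]; [4, 2]; [3, 1]; [1]. Product of hooks = 50164531200. So f^λ = 20! / 50164531200 = 2432902008176640000 / 50164531200 = 48498450.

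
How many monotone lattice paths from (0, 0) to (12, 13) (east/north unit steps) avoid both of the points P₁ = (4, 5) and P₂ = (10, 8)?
Number of paths = 2882026

Inclusion–exclusion. Total paths: C(25, 12) = 5200300. Through P₁: C(9, 4)·C(16, 8) = 1621620. Through P₂: C(18, 10)·C(7, 2) = 918918. Since P₁ is strictly southwest of P₂, a monotone path through both must visit P₁ then P₂; paths through both = C(9, 4)·C(9, 6)·C(7, 2) = 222264. Avoid both = 5200300 − 1621620 − 918918 + 222264 = 2882026.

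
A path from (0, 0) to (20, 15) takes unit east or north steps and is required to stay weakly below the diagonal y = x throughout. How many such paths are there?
Number of paths = 927983760

By the reflection principle (André's argument), the number of monotone paths to (20, 15) with n ≤ m that never go above y = x is C(35, 20) − C(35, 21) = 3247943160 − 2319959400 = 927983760.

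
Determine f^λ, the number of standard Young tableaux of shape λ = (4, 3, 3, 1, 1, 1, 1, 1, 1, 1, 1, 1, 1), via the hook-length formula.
# SYT of shape (4, 3, 3, 1, 1, 1, 1, 1, 1, 1, 1, 1, 1) = 959310

Hook-length formula: f^λ = n! / Π hook(c), product over all cells c of the Young diagram. For λ = (4, 3, 3, 1, 1, 1, 1, 1, 1, 1, 1, 1, 1), n = 20 boxes. Hook lengths by row (left-to-right, top-to-bottom): [16, 5, 4, 1]; [14, 3, 2]; [13, 2, 1]; [10]; [9]; [8]; [7]; [6]; [5]; [4]; [3]; [2]; [1]. Product of hooks = 2536095744000. So f^λ = 20! / 2536095744000 = 2432902008176640000 / 2536095744000 = 959310.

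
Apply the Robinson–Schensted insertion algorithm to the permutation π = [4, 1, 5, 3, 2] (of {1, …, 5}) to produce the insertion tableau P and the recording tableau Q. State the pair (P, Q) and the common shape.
P = [1, 2] / [3, 5] / [4];  Q = [1, 3] / [2, 4] / [5];  common shape = (2, 2, 1)

Row-insert the values π_1, π_2, … into P one at a time, bumping the leftmost entry strictly greater than the inserted value down to the next row. The recording tableau Q records, in position (i, j), the step at which that cell was added to P.
  Insert 4 (step 1): P = [4];  Q = [1]
  Insert 1 (step 2): P = [1] / [4];  Q = [1] / [2]
  Insert 5 (step 3): P = [1, 5] / [4];  Q = [1, 3] / [2]
  Insert 3 (step 4): P = [1, 3] / [4, 5];  Q = [1, 3] / [2, 4]
  Insert 2 (step 5): P = [1, 2] / [3, 5] / [4];  Q = [1, 3] / [2, 4] / [5]
Final shape: (2, 2, 1).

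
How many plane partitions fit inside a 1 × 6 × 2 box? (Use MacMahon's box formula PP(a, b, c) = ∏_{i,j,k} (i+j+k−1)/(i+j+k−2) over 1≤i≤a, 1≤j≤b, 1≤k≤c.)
PP(1, 6, 2) = 28

Evaluate the triple product over i = 1..1, j = 1..6, k = 1..2. The factors are (2/1) · (3/2) · (3/2) · (4/3) · (4/3) · (5/4) · (5/4) · (6/5) · … (12 factors total). The numerators and denominators telescope so the product is an integer; carrying out the multiplication exactly gives PP(1, 6, 2) = 28.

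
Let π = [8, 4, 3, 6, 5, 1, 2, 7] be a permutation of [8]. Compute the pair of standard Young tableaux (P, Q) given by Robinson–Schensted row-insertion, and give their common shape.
P = [1, 2, 7] / [3, 5] / [4, 6] / [8];  Q = [1, 4, 8] / [2, 5] / [3, 7] / [6];  common shape = (3, 2, 2, 1)

Row-insert the values π_1, π_2, … into P one at a time, bumping the leftmost entry strictly greater than the inserted value down to the next row. The recording tableau Q records, in position (i, j), the step at which that cell was added to P.
  Insert 8 (step 1): P = [8];  Q = [1]
  Insert 4 (step 2): P = [4] / [8];  Q = [1] / [2]
  Insert 3 (step 3): P = [3] / [4] / [8];  Q = [1] / [2] / [3]
  Insert 6 (step 4): P = [3, 6] / [4] / [8];  Q = [1, 4] / [2] / [3]
  Insert 5 (step 5): P = [3, 5] / [4, 6] / [8];  Q = [1, 4] / [2, 5] / [3]
  Insert 1 (step 6): P = [1, 5] / [3, 6] / [4] / [8];  Q = [1, 4] / [2, 5] / [3] / [6]
  Insert 2 (step 7): P = [1, 2] / [3, 5] / [4, 6] / [8];  Q = [1, 4] / [2, 5] / [3, 7] / [6]
  Insert 7 (step 8): P = [1, 2, 7] / [3, 5] / [4, 6] / [8];  Q = [1, 4, 8] / [2, 5] / [3, 7] / [6]
Final shape: (3, 2, 2, 1).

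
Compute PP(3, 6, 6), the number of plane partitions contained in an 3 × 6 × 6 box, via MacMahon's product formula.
PP(3, 6, 6) = 24293412

Evaluate the triple product over i = 1..3, j = 1..6, k = 1..6. The factors are (2/1) · (3/2) · (4/3) · (5/4) · (6/5) · (7/6) · (3/2) · (4/3) · … (108 factors total). The numerators and denominators telescope so the product is an integer; carrying out the multiplication exactly gives PP(3, 6, 6) = 24293412.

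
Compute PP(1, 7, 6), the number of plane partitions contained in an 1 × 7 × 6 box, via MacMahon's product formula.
PP(1, 7, 6) = 1716

Evaluate the triple product over i = 1..1, j = 1..7, k = 1..6. The factors are (2/1) · (3/2) · (4/3) · (5/4) · (6/5) · (7/6) · (3/2) · (4/3) · … (42 factors total). The numerators and denominators telescope so the product is an integer; carrying out the multiplication exactly gives PP(1, 7, 6) = 1716.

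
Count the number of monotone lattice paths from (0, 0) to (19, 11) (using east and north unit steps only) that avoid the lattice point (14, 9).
Number of paths = 37466310

Total paths from (0, 0) to (19, 11): C(30, 19) = 54627300. Paths through (14, 9): (paths (0, 0) → (14, 9)) × (paths (14, 9) → (19, 11)) = C(23, 14) · C(7, 5) = 817190 · 21 = 17160990. Avoidance count = 54627300 − 17160990 = 37466310.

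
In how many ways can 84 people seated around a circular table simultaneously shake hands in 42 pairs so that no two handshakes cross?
C_42 = 39044429911904443959240

These noncrossing handshakes are counted by the Catalan number C_n = (1/(n + 1)) · C(2n, n). For n = 42: C_42 = (1/43) · C(84, 42) = 1678910486211891090247320/43 = 39044429911904443959240.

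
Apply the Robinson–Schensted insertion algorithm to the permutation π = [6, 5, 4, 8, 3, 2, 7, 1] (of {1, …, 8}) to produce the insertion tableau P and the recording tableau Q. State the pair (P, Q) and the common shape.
P = [1, 7] / [2, 8] / [3] / [4] / [5] / [6];  Q = [1, 4] / [2, 7] / [3] / [5] / [6] / [8];  common shape = (2, 2, 1, 1, 1, 1)

Row-insert the values π_1, π_2, … into P one at a time, bumping the leftmost entry strictly greater than the inserted value down to the next row. The recording tableau Q records, in position (i, j), the step at which that cell was added to P.
  Insert 6 (step 1): P = [6];  Q = [1]
  Insert 5 (step 2): P = [5] / [6];  Q = [1] / [2]
  Insert 4 (step 3): P = [4] / [5] / [6];  Q = [1] / [2] / [3]
  Insert 8 (step 4): P = [4, 8] / [5] / [6];  Q = [1, 4] / [2] / [3]
  Insert 3 (step 5): P = [3, 8] / [4] / [5] / [6];  Q = [1, 4] / [2] / [3] / [5]
  Insert 2 (step 6): P = [2, 8] / [3] / [4] / [5] / [6];  Q = [1, 4] / [2] / [3] / [5] / [6]
  Insert 7 (step 7): P = [2, 7] / [3, 8] / [4] / [5] / [6];  Q = [1, 4] / [2, 7] / [3] / [5] / [6]
  Insert 1 (step 8): P = [1, 7] / [2, 8] / [3] / [4] / [5] / [6];  Q = [1, 4] / [2, 7] / [3] / [5] / [6] / [8]
Final shape: (2, 2, 1, 1, 1, 1).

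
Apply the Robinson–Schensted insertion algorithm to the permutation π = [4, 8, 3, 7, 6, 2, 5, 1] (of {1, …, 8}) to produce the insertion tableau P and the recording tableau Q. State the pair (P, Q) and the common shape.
P = [1, 5] / [2, 6] / [3, 7] / [4] / [8];  Q = [1, 2] / [3, 4] / [5, 7] / [6] / [8];  common shape = (2, 2, 2, 1, 1)

Row-insert the values π_1, π_2, … into P one at a time, bumping the leftmost entry strictly greater than the inserted value down to the next row. The recording tableau Q records, in position (i, j), the step at which that cell was added to P.
  Insert 4 (step 1): P = [4];  Q = [1]
  Insert 8 (step 2): P = [4, 8];  Q = [1, 2]
  Insert 3 (step 3): P = [3, 8] / [4];  Q = [1, 2] / [3]
  Insert 7 (step 4): P = [3, 7] / [4, 8];  Q = [1, 2] / [3, 4]
  Insert 6 (step 5): P = [3, 6] / [4, 7] / [8];  Q = [1, 2] / [3, 4] / [5]
  Insert 2 (step 6): P = [2, 6] / [3, 7] / [4] / [8];  Q = [1, 2] / [3, 4] / [5] / [6]
  Insert 5 (step 7): P = [2, 5] / [3, 6] / [4, 7] / [8];  Q = [1, 2] / [3, 4] / [5, 7] / [6]
  Insert 1 (step 8): P = [1, 5] / [2, 6] / [3, 7] / [4] / [8];  Q = [1, 2] / [3, 4] / [5, 7] / [6] / [8]
Final shape: (2, 2, 2, 1, 1).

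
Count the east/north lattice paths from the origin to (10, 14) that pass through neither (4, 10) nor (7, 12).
Number of paths = 1347266

Inclusion–exclusion. Total paths: C(24, 10) = 1961256. Through P₁: C(14, 4)·C(10, 6) = 210210. Through P₂: C(19, 7)·C(5, 3) = 503880. Since P₁ is strictly southwest of P₂, a monotone path through both must visit P₁ then P₂; paths through both = C(14, 4)·C(5, 3)·C(5, 3) = 100100. Avoid both = 1961256 − 210210 − 503880 + 100100 = 1347266.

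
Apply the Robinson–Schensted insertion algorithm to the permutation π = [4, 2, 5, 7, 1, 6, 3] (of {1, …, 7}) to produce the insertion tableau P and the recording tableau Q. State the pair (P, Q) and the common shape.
P = [1, 3, 6] / [2, 5] / [4, 7];  Q = [1, 3, 4] / [2, 6] / [5, 7];  common shape = (3, 2, 2)

Row-insert the values π_1, π_2, … into P one at a time, bumping the leftmost entry strictly greater than the inserted value down to the next row. The recording tableau Q records, in position (i, j), the step at which that cell was added to P.
  Insert 4 (step 1): P = [4];  Q = [1]
  Insert 2 (step 2): P = [2] / [4];  Q = [1] / [2]
  Insert 5 (step 3): P = [2, 5] / [4];  Q = [1, 3] / [2]
  Insert 7 (step 4): P = [2, 5, 7] / [4];  Q = [1, 3, 4] / [2]
  Insert 1 (step 5): P = [1, 5, 7] / [2] / [4];  Q = [1, 3, 4] / [2] / [5]
  Insert 6 (step 6): P = [1, 5, 6] / [2, 7] / [4];  Q = [1, 3, 4] / [2, 6] / [5]
  Insert 3 (step 7): P = [1, 3, 6] / [2, 5] / [4, 7];  Q = [1, 3, 4] / [2, 6] / [5, 7]
Final shape: (3, 2, 2).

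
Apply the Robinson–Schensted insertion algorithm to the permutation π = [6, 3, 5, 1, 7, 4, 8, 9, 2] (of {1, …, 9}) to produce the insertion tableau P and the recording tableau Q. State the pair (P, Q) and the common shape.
P = [1, 2, 7, 8, 9] / [3, 4] / [5] / [6];  Q = [1, 3, 5, 7, 8] / [2, 6] / [4] / [9];  common shape = (5, 2, 1, 1)

Row-insert the values π_1, π_2, … into P one at a time, bumping the leftmost entry strictly greater than the inserted value down to the next row. The recording tableau Q records, in position (i, j), the step at which that cell was added to P.
  Insert 6 (step 1): P = [6];  Q = [1]
  Insert 3 (step 2): P = [3] / [6];  Q = [1] / [2]
  Insert 5 (step 3): P = [3, 5] / [6];  Q = [1, 3] / [2]
  Insert 1 (step 4): P = [1, 5] / [3] / [6];  Q = [1, 3] / [2] / [4]
  Insert 7 (step 5): P = [1, 5, 7] / [3] / [6];  Q = [1, 3, 5] / [2] / [4]
  Insert 4 (step 6): P = [1, 4, 7] / [3, 5] / [6];  Q = [1, 3, 5] / [2, 6] / [4]
  Insert 8 (step 7): P = [1, 4, 7, 8] / [3, 5] / [6];  Q = [1, 3, 5, 7] / [2, 6] / [4]
  Insert 9 (step 8): P = [1, 4, 7, 8, 9] / [3, 5] / [6];  Q = [1, 3, 5, 7, 8] / [2, 6] / [4]
  Insert 2 (step 9): P = [1, 2, 7, 8, 9] / [3, 4] / [5] / [6];  Q = [1, 3, 5, 7, 8] / [2, 6] / [4] / [9]
Final shape: (5, 2, 1, 1).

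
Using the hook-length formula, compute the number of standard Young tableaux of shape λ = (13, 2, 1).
# SYT of shape (13, 2, 1) = 896

Hook-length formula: f^λ = n! / Π hook(c), product over all cells c of the Young diagram. For λ = (13, 2, 1), n = 16 boxes. Hook lengths by row (left-to-right, top-to-bottom): [15, 13, 11, 10, 9, 8, 7, 6, 5, 4, 3, 2, 1]; [3, 1]; [1]. Product of hooks = 23351328000. So f^λ = 16! / 23351328000 = 20922789888000 / 23351328000 = 896.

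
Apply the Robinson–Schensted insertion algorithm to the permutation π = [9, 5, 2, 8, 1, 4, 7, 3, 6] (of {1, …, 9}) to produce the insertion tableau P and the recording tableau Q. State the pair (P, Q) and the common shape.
P = [1, 3, 6] / [2, 4, 7] / [5, 8] / [9];  Q = [1, 4, 7] / [2, 6, 9] / [3, 8] / [5];  common shape = (3, 3, 2, 1)

Row-insert the values π_1, π_2, … into P one at a time, bumping the leftmost entry strictly greater than the inserted value down to the next row. The recording tableau Q records, in position (i, j), the step at which that cell was added to P.
  Insert 9 (step 1): P = [9];  Q = [1]
  Insert 5 (step 2): P = [5] / [9];  Q = [1] / [2]
  Insert 2 (step 3): P = [2] / [5] / [9];  Q = [1] / [2] / [3]
  Insert 8 (step 4): P = [2, 8] / [5] / [9];  Q = [1, 4] / [2] / [3]
  Insert 1 (step 5): P = [1, 8] / [2] / [5] / [9];  Q = [1, 4] / [2] / [3] / [5]
  Insert 4 (step 6): P = [1, 4] / [2, 8] / [5] / [9];  Q = [1, 4] / [2, 6] / [3] / [5]
  Insert 7 (step 7): P = [1, 4, 7] / [2, 8] / [5] / [9];  Q = [1, 4, 7] / [2, 6] / [3] / [5]
  Insert 3 (step 8): P = [1, 3, 7] / [2, 4] / [5, 8] / [9];  Q = [1, 4, 7] / [2, 6] / [3, 8] / [5]
  Insert 6 (step 9): P = [1, 3, 6] / [2, 4, 7] / [5, 8] / [9];  Q = [1, 4, 7] / [2, 6, 9] / [3, 8] / [5]
Final shape: (3, 3, 2, 1).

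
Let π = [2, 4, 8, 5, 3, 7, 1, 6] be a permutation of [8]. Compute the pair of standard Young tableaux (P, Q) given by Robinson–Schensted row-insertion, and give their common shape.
P = [1, 3, 5, 6] / [2, 7] / [4] / [8];  Q = [1, 2, 3, 6] / [4, 8] / [5] / [7];  common shape = (4, 2, 1, 1)

Row-insert the values π_1, π_2, … into P one at a time, bumping the leftmost entry strictly greater than the inserted value down to the next row. The recording tableau Q records, in position (i, j), the step at which that cell was added to P.
  Insert 2 (step 1): P = [2];  Q = [1]
  Insert 4 (step 2): P = [2, 4];  Q = [1, 2]
  Insert 8 (step 3): P = [2, 4, 8];  Q = [1, 2, 3]
  Insert 5 (step 4): P = [2, 4, 5] / [8];  Q = [1, 2, 3] / [4]
  Insert 3 (step 5): P = [2, 3, 5] / [4] / [8];  Q = [1, 2, 3] / [4] / [5]
  Insert 7 (step 6): P = [2, 3, 5, 7] / [4] / [8];  Q = [1, 2, 3, 6] / [4] / [5]
  Insert 1 (step 7): P = [1, 3, 5, 7] / [2] / [4] / [8];  Q = [1, 2, 3, 6] / [4] / [5] / [7]
  Insert 6 (step 8): P = [1, 3, 5, 6] / [2, 7] / [4] / [8];  Q = [1, 2, 3, 6] / [4, 8] / [5] / [7]
Final shape: (4, 2, 1, 1).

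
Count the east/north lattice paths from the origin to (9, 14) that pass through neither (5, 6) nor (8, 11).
Number of paths = 389660

Inclusion–exclusion. Total paths: C(23, 9) = 817190. Through P₁: C(11, 5)·C(12, 4) = 228690. Through P₂: C(19, 8)·C(4, 1) = 302328. Since P₁ is strictly southwest of P₂, a monotone path through both must visit P₁ then P₂; paths through both = C(11, 5)·C(8, 3)·C(4, 1) = 103488. Avoid both = 817190 − 228690 − 302328 + 103488 = 389660.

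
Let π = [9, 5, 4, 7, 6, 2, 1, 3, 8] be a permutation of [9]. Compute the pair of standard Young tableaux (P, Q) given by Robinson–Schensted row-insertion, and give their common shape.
P = [1, 3, 8] / [2, 6] / [4, 7] / [5] / [9];  Q = [1, 4, 9] / [2, 5] / [3, 8] / [6] / [7];  common shape = (3, 2, 2, 1, 1)

Row-insert the values π_1, π_2, … into P one at a time, bumping the leftmost entry strictly greater than the inserted value down to the next row. The recording tableau Q records, in position (i, j), the step at which that cell was added to P.
  Insert 9 (step 1): P = [9];  Q = [1]
  Insert 5 (step 2): P = [5] / [9];  Q = [1] / [2]
  Insert 4 (step 3): P = [4] / [5] / [9];  Q = [1] / [2] / [3]
  Insert 7 (step 4): P = [4, 7] / [5] / [9];  Q = [1, 4] / [2] / [3]
  Insert 6 (step 5): P = [4, 6] / [5, 7] / [9];  Q = [1, 4] / [2, 5] / [3]
  Insert 2 (step 6): P = [2, 6] / [4, 7] / [5] / [9];  Q = [1, 4] / [2, 5] / [3] / [6]
  Insert 1 (step 7): P = [1, 6] / [2, 7] / [4] / [5] / [9];  Q = [1, 4] / [2, 5] / [3] / [6] / [7]
  Insert 3 (step 8): P = [1, 3] / [2, 6] / [4, 7] / [5] / [9];  Q = [1, 4] / [2, 5] / [3, 8] / [6] / [7]
  Insert 8 (step 9): P = [1, 3, 8] / [2, 6] / [4, 7] / [5] / [9];  Q = [1, 4, 9] / [2, 5] / [3, 8] / [6] / [7]
Final shape: (3, 2, 2, 1, 1).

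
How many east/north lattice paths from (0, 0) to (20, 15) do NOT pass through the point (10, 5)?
Number of paths = 2693120892

Total paths from (0, 0) to (20, 15): C(35, 20) = 3247943160. Paths through (10, 5): (paths (0, 0) → (10, 5)) × (paths (10, 5) → (20, 15)) = C(15, 10) · C(20, 10) = 3003 · 184756 = 554822268. Avoidance count = 3247943160 − 554822268 = 2693120892.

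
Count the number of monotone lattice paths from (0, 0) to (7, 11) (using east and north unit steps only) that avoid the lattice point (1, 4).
Number of paths = 23244

Total paths from (0, 0) to (7, 11): C(18, 7) = 31824. Paths through (1, 4): (paths (0, 0) → (1, 4)) × (paths (1, 4) → (7, 11)) = C(5, 1) · C(13, 6) = 5 · 1716 = 8580. Avoidance count = 31824 − 8580 = 23244.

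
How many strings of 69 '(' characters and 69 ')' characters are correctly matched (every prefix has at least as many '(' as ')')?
C_69 = 337485502510215975556783793455058624700

These balanced parentheses are counted by the Catalan number C_n = (1/(n + 1)) · C(2n, n). For n = 69: C_69 = (1/70) · C(138, 69) = 23623985175715118288974865541854103729000/70 = 337485502510215975556783793455058624700.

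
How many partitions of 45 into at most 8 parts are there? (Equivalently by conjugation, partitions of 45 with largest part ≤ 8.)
p(45, parts ≤ 8) = 17674

Use the recurrence p(n, m) = p(n, m−1) + p(n−m, m): either the largest part is < m (count p(n, m−1)) or the largest part is exactly m (remove one copy of m, count p(n−m, m)). With p(0, ·) = 1 this gives p(45, parts ≤ 8) = 17674. (By conjugating Young diagrams, this also counts partitions of 45 into at most 8 parts.)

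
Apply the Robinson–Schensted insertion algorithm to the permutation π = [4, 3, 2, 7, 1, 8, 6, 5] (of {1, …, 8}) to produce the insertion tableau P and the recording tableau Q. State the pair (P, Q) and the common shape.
P = [1, 5, 8] / [2, 6] / [3, 7] / [4];  Q = [1, 4, 6] / [2, 7] / [3, 8] / [5];  common shape = (3, 2, 2, 1)

Row-insert the values π_1, π_2, … into P one at a time, bumping the leftmost entry strictly greater than the inserted value down to the next row. The recording tableau Q records, in position (i, j), the step at which that cell was added to P.
  Insert 4 (step 1): P = [4];  Q = [1]
  Insert 3 (step 2): P = [3] / [4];  Q = [1] / [2]
  Insert 2 (step 3): P = [2] / [3] / [4];  Q = [1] / [2] / [3]
  Insert 7 (step 4): P = [2, 7] / [3] / [4];  Q = [1, 4] / [2] / [3]
  Insert 1 (step 5): P = [1, 7] / [2] / [3] / [4];  Q = [1, 4] / [2] / [3] / [5]
  Insert 8 (step 6): P = [1, 7, 8] / [2] / [3] / [4];  Q = [1, 4, 6] / [2] / [3] / [5]
  Insert 6 (step 7): P = [1, 6, 8] / [2, 7] / [3] / [4];  Q = [1, 4, 6] / [2, 7] / [3] / [5]
  Insert 5 (step 8): P = [1, 5, 8] / [2, 6] / [3, 7] / [4];  Q = [1, 4, 6] / [2, 7] / [3, 8] / [5]
Final shape: (3, 2, 2, 1).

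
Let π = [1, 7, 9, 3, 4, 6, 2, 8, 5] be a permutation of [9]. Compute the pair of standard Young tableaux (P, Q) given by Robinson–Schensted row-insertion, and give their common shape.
P = [1, 2, 4, 5, 8] / [3, 6] / [7, 9];  Q = [1, 2, 3, 6, 8] / [4, 5] / [7, 9];  common shape = (5, 2, 2)

Row-insert the values π_1, π_2, … into P one at a time, bumping the leftmost entry strictly greater than the inserted value down to the next row. The recording tableau Q records, in position (i, j), the step at which that cell was added to P.
  Insert 1 (step 1): P = [1];  Q = [1]
  Insert 7 (step 2): P = [1, 7];  Q = [1, 2]
  Insert 9 (step 3): P = [1, 7, 9];  Q = [1, 2, 3]
  Insert 3 (step 4): P = [1, 3, 9] / [7];  Q = [1, 2, 3] / [4]
  Insert 4 (step 5): P = [1, 3, 4] / [7, 9];  Q = [1, 2, 3] / [4, 5]
  Insert 6 (step 6): P = [1, 3, 4, 6] / [7, 9];  Q = [1, 2, 3, 6] / [4, 5]
  Insert 2 (step 7): P = [1, 2, 4, 6] / [3, 9] / [7];  Q = [1, 2, 3, 6] / [4, 5] / [7]
  Insert 8 (step 8): P = [1, 2, 4, 6, 8] / [3, 9] / [7];  Q = [1, 2, 3, 6, 8] / [4, 5] / [7]
  Insert 5 (step 9): P = [1, 2, 4, 5, 8] / [3, 6] / [7, 9];  Q = [1, 2, 3, 6, 8] / [4, 5] / [7, 9]
Final shape: (5, 2, 2).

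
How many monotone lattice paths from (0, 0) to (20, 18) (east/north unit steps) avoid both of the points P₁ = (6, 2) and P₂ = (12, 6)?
Number of paths = 27908362230

Inclusion–exclusion. Total paths: C(38, 20) = 33578000610. Through P₁: C(8, 6)·C(30, 14) = 4071834900. Through P₂: C(18, 12)·C(20, 8) = 2338507080. Since P₁ is strictly southwest of P₂, a monotone path through both must visit P₁ then P₂; paths through both = C(8, 6)·C(10, 6)·C(20, 8) = 740703600. Avoid both = 33578000610 − 4071834900 − 2338507080 + 740703600 = 27908362230.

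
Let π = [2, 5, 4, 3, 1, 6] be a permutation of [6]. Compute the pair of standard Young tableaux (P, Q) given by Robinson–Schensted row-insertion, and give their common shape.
P = [1, 3, 6] / [2] / [4] / [5];  Q = [1, 2, 6] / [3] / [4] / [5];  common shape = (3, 1, 1, 1)

Row-insert the values π_1, π_2, … into P one at a time, bumping the leftmost entry strictly greater than the inserted value down to the next row. The recording tableau Q records, in position (i, j), the step at which that cell was added to P.
  Insert 2 (step 1): P = [2];  Q = [1]
  Insert 5 (step 2): P = [2, 5];  Q = [1, 2]
  Insert 4 (step 3): P = [2, 4] / [5];  Q = [1, 2] / [3]
  Insert 3 (step 4): P = [2, 3] / [4] / [5];  Q = [1, 2] / [3] / [4]
  Insert 1 (step 5): P = [1, 3] / [2] / [4] / [5];  Q = [1, 2] / [3] / [4] / [5]
  Insert 6 (step 6): P = [1, 3, 6] / [2] / [4] / [5];  Q = [1, 2, 6] / [3] / [4] / [5]
Final shape: (3, 1, 1, 1).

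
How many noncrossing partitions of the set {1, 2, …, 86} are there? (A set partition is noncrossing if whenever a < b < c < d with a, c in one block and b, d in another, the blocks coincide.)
C_86 = 4180080073556524734514695828170907458428751314320

These noncrossing partitions are counted by the Catalan number C_n = (1/(n + 1)) · C(2n, n). For n = 86: C_86 = (1/87) · C(172, 86) = 363666966399417651902778537050868948883301364345840/87 = 4180080073556524734514695828170907458428751314320.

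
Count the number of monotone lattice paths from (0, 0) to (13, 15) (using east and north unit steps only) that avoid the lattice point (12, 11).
Number of paths = 30681770

Total paths from (0, 0) to (13, 15): C(28, 13) = 37442160. Paths through (12, 11): (paths (0, 0) → (12, 11)) × (paths (12, 11) → (13, 15)) = C(23, 12) · C(5, 1) = 1352078 · 5 = 6760390. Avoidance count = 37442160 − 6760390 = 30681770.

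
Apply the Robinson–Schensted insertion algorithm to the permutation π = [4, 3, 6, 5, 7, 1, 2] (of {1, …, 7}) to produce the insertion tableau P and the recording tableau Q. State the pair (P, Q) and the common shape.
P = [1, 2, 7] / [3, 5] / [4, 6];  Q = [1, 3, 5] / [2, 4] / [6, 7];  common shape = (3, 2, 2)

Row-insert the values π_1, π_2, … into P one at a time, bumping the leftmost entry strictly greater than the inserted value down to the next row. The recording tableau Q records, in position (i, j), the step at which that cell was added to P.
  Insert 4 (step 1): P = [4];  Q = [1]
  Insert 3 (step 2): P = [3] / [4];  Q = [1] / [2]
  Insert 6 (step 3): P = [3, 6] / [4];  Q = [1, 3] / [2]
  Insert 5 (step 4): P = [3, 5] / [4, 6];  Q = [1, 3] / [2, 4]
  Insert 7 (step 5): P = [3, 5, 7] / [4, 6];  Q = [1, 3, 5] / [2, 4]
  Insert 1 (step 6): P = [1, 5, 7] / [3, 6] / [4];  Q = [1, 3, 5] / [2, 4] / [6]
  Insert 2 (step 7): P = [1, 2, 7] / [3, 5] / [4, 6];  Q = [1, 3, 5] / [2, 4] / [6, 7]
Final shape: (3, 2, 2).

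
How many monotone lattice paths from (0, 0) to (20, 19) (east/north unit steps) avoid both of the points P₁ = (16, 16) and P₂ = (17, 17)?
Number of paths = 36570996360

Inclusion–exclusion. Total paths: C(39, 20) = 68923264410. Through P₁: C(32, 16)·C(7, 4) = 21037813650. Through P₂: C(34, 17)·C(5, 3) = 23336062200. Since P₁ is strictly southwest of P₂, a monotone path through both must visit P₁ then P₂; paths through both = C(32, 16)·C(2, 1)·C(5, 3) = 12021607800. Avoid both = 68923264410 − 21037813650 − 23336062200 + 12021607800 = 36570996360.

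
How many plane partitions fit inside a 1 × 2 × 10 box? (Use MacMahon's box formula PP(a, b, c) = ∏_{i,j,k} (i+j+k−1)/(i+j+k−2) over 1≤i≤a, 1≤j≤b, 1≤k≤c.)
PP(1, 2, 10) = 66

Evaluate the triple product over i = 1..1, j = 1..2, k = 1..10. The factors are (2/1) · (3/2) · (4/3) · (5/4) · (6/5) · (7/6) · (8/7) · (9/8) · … (20 factors total). The numerators and denominators telescope so the product is an integer; carrying out the multiplication exactly gives PP(1, 2, 10) = 66.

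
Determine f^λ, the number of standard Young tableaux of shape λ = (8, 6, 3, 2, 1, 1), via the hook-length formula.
# SYT of shape (8, 6, 3, 2, 1, 1) = 676889136

Hook-length formula: f^λ = n! / Π hook(c), product over all cells c of the Young diagram. For λ = (8, 6, 3, 2, 1, 1), n = 21 boxes. Hook lengths by row (left-to-right, top-to-bottom): [13, 10, 8, 6, 5, 4, 2, 1]; [10, 7, 5, 3, 2, 1]; [6, 3, 1]; [4, 1]; [2]; [1]. Product of hooks = 75479040000. So f^λ = 21! / 75479040000 = 51090942171709440000 / 75479040000 = 676889136.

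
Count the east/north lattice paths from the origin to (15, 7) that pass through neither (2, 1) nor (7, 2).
Number of paths = 65982

Inclusion–exclusion. Total paths: C(22, 15) = 170544. Through P₁: C(3, 2)·C(19, 13) = 81396. Through P₂: C(9, 7)·C(13, 8) = 46332. Since P₁ is strictly southwest of P₂, a monotone path through both must visit P₁ then P₂; paths through both = C(3, 2)·C(6, 5)·C(13, 8) = 23166. Avoid both = 170544 − 81396 − 46332 + 23166 = 65982.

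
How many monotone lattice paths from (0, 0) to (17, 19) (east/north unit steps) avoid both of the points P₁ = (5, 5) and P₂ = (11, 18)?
Number of paths = 5969436018

Inclusion–exclusion. Total paths: C(36, 17) = 8597496600. Through P₁: C(10, 5)·C(26, 12) = 2433740400. Through P₂: C(29, 11)·C(7, 6) = 242181030. Since P₁ is strictly southwest of P₂, a monotone path through both must visit P₁ then P₂; paths through both = C(10, 5)·C(19, 6)·C(7, 6) = 47860848. Avoid both = 8597496600 − 2433740400 − 242181030 + 47860848 = 5969436018.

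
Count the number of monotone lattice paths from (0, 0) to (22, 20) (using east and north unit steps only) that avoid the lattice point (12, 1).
Number of paths = 513531217290

Total paths from (0, 0) to (22, 20): C(42, 22) = 513791607420. Paths through (12, 1): (paths (0, 0) → (12, 1)) × (paths (12, 1) → (22, 20)) = C(13, 12) · C(29, 10) = 13 · 20030010 = 260390130. Avoidance count = 513791607420 − 260390130 = 513531217290.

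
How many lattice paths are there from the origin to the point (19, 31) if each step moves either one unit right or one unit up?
Number of paths = 30405943383200

A monotone lattice path from (0, 0) to (19, 31) consists of 19 east steps and 31 north steps in some order, so it is determined by which 19 of the 50 steps are east. The count is C(50, 19) = 30405943383200.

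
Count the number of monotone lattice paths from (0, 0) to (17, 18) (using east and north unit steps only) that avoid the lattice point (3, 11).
Number of paths = 4495241730

Total paths from (0, 0) to (17, 18): C(35, 17) = 4537567650. Paths through (3, 11): (paths (0, 0) → (3, 11)) × (paths (3, 11) → (17, 18)) = C(14, 3) · C(21, 14) = 364 · 116280 = 42325920. Avoidance count = 4537567650 − 42325920 = 4495241730.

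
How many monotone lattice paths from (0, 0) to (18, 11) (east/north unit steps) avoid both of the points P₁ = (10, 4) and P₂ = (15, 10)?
Number of paths = 16930663

Inclusion–exclusion. Total paths: C(29, 18) = 34597290. Through P₁: C(14, 10)·C(15, 8) = 6441435. Through P₂: C(25, 15)·C(4, 3) = 13075040. Since P₁ is strictly southwest of P₂, a monotone path through both must visit P₁ then P₂; paths through both = C(14, 10)·C(11, 5)·C(4, 3) = 1849848. Avoid both = 34597290 − 6441435 − 13075040 + 1849848 = 16930663.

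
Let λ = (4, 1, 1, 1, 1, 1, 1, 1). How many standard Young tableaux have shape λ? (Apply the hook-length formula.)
# SYT of shape (4, 1, 1, 1, 1, 1, 1, 1) = 120

Hook-length formula: f^λ = n! / Π hook(c), product over all cells c of the Young diagram. For λ = (4, 1, 1, 1, 1, 1, 1, 1), n = 11 boxes. Hook lengths by row (left-to-right, top-to-bottom): [11, 3, 2, 1]; [7]; [6]; [5]; [4]; [3]; [2]; [1]. Product of hooks = 332640. So f^λ = 11! / 332640 = 39916800 / 332640 = 120.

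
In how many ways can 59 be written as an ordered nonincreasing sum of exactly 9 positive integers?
p(59, 9 parts) = 45812

Partitions of n into exactly k parts are in bijection with partitions of n − k into at most k parts (subtract 1 from each part). So p(59, exactly 9) = p(50, parts ≤ 9). Computing via the recurrence p(m, j) = p(m, j−1) + p(m−j, j) gives 45812.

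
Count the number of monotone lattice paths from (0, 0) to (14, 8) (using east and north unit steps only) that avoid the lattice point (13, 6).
Number of paths = 238374

Total paths from (0, 0) to (14, 8): C(22, 14) = 319770. Paths through (13, 6): (paths (0, 0) → (13, 6)) × (paths (13, 6) → (14, 8)) = C(19, 13) · C(3, 1) = 27132 · 3 = 81396. Avoidance count = 319770 − 81396 = 238374.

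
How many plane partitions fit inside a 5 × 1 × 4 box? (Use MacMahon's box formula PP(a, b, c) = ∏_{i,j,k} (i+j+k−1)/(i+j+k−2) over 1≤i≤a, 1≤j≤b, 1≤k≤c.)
PP(5, 1, 4) = 126

Evaluate the triple product over i = 1..5, j = 1..1, k = 1..4. The factors are (2/1) · (3/2) · (4/3) · (5/4) · (3/2) · (4/3) · (5/4) · (6/5) · … (20 factors total). The numerators and denominators telescope so the product is an integer; carrying out the multiplication exactly gives PP(5, 1, 4) = 126.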